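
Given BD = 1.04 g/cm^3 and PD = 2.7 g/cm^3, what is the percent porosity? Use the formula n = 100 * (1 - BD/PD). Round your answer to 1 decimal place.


Step 1: Formula: n = 100 * (1 - BD / PD)
Step 2: n = 100 * (1 - 1.04 / 2.7)
Step 3: n = 100 * (1 - 0.38519)
Step 4: n = 61.5%

61.5


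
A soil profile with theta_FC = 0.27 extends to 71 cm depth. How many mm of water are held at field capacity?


Step 1: Water (mm) = theta_FC * depth (cm) * 10
Step 2: Water = 0.27 * 71 * 10
Step 3: Water = 191.7 mm

191.7


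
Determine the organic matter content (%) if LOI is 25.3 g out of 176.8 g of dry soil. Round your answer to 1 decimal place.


Step 1: OM% = 100 * LOI / sample mass
Step 2: OM = 100 * 25.3 / 176.8
Step 3: OM = 14.3%

14.3


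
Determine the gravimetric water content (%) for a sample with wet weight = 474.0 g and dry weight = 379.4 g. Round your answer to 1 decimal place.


Step 1: Water mass = wet - dry = 474.0 - 379.4 = 94.6 g
Step 2: w = 100 * water mass / dry mass
Step 3: w = 100 * 94.6 / 379.4 = 24.9%

24.9


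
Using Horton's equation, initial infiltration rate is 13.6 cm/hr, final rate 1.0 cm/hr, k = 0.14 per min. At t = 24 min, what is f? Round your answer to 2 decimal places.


Step 1: f = fc + (f0 - fc) * exp(-k * t)
Step 2: exp(-0.14 * 24) = 0.034735
Step 3: f = 1.0 + (13.6 - 1.0) * 0.034735
Step 4: f = 1.0 + 12.6 * 0.034735
Step 5: f = 1.44 cm/hr

1.44


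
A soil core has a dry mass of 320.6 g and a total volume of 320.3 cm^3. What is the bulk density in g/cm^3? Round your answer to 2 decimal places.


Step 1: Identify the formula: BD = dry mass / volume
Step 2: Substitute values: BD = 320.6 / 320.3
Step 3: BD = 1.0 g/cm^3

1.0


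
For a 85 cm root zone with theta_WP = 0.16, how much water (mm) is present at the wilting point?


Step 1: Water (mm) = theta_WP * depth * 10
Step 2: Water = 0.16 * 85 * 10
Step 3: Water = 136.0 mm

136.0


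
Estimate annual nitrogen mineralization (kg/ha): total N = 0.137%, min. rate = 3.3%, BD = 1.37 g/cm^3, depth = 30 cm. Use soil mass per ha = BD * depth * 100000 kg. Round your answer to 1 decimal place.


Step 1: Soil mass per ha = BD * depth * 100000 = 1.37 * 30 * 100000 = 4110000 kg
Step 2: Total N pool = soil mass * N%/100 = 4110000 * 0.137/100 = 5630.7 kg/ha
Step 3: N mineralized = N pool * rate%/100 = 5630.7 * 3.3/100 = 185.8 kg/ha/yr

185.8


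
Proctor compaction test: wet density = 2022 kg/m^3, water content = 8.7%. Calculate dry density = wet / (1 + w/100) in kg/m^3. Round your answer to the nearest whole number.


Step 1: Dry density = wet density / (1 + w/100)
Step 2: Dry density = 2022 / (1 + 8.7/100)
Step 3: Dry density = 2022 / 1.087
Step 4: Dry density = 1860 kg/m^3

1860


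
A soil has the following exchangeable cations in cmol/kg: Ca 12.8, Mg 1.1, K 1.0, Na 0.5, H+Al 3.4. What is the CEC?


Step 1: CEC = Ca + Mg + K + Na + (H+Al)
Step 2: CEC = 12.8 + 1.1 + 1.0 + 0.5 + 3.4
Step 3: CEC = 18.8 cmol/kg

18.8


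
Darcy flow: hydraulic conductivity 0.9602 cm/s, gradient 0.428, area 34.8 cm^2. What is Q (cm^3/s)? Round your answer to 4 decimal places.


Step 1: Apply Darcy's law: Q = K * i * A
Step 2: Q = 0.9602 * 0.428 * 34.8
Step 3: Q = 14.3016 cm^3/s

14.3016


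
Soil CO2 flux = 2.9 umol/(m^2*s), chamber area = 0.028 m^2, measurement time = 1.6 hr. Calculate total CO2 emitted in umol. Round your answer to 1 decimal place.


Step 1: Convert time to seconds: 1.6 hr * 3600 = 5760.0 s
Step 2: Total = flux * area * time_s
Step 3: Total = 2.9 * 0.028 * 5760.0
Step 4: Total = 467.7 umol

467.7


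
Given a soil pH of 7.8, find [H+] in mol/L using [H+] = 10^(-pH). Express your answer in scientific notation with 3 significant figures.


Step 1: [H+] = 10^(-pH)
Step 2: [H+] = 10^(-7.8)
Step 3: [H+] = 1.58e-08 mol/L

1.58e-08


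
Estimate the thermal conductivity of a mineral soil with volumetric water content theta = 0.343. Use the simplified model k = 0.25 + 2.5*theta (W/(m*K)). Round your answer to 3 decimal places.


Step 1: k = 0.25 + 2.5 * theta
Step 2: k = 0.25 + 2.5 * 0.343
Step 3: k = 0.25 + 0.858
Step 4: k = 1.108 W/(m*K)

1.108


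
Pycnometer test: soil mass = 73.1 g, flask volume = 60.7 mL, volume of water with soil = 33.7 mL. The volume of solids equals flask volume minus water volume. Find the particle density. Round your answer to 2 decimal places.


Step 1: Volume of solids = flask volume - water volume with soil
Step 2: V_solids = 60.7 - 33.7 = 27.0 mL
Step 3: Particle density = mass / V_solids = 73.1 / 27.0 = 2.71 g/cm^3

2.71


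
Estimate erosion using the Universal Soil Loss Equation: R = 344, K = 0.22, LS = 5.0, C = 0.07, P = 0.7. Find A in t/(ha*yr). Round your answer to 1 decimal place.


Step 1: A = R * K * LS * C * P
Step 2: R * K = 344 * 0.22 = 75.68
Step 3: (R*K) * LS = 75.68 * 5.0 = 378.4
Step 4: * C * P = 378.4 * 0.07 * 0.7 = 18.5
Step 5: A = 18.5 t/(ha*yr)

18.5


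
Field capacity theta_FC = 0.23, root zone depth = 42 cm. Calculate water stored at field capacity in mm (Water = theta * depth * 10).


Step 1: Water (mm) = theta_FC * depth (cm) * 10
Step 2: Water = 0.23 * 42 * 10
Step 3: Water = 96.6 mm

96.6


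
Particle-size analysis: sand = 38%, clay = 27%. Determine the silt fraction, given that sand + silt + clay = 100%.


Step 1: sand + silt + clay = 100%
Step 2: silt = 100 - sand - clay
Step 3: silt = 100 - 38 - 27
Step 4: silt = 35%

35


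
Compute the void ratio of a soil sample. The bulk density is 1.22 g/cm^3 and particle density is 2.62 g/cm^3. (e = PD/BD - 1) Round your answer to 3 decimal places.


Step 1: e = PD / BD - 1
Step 2: e = 2.62 / 1.22 - 1
Step 3: e = 2.14754 - 1
Step 4: e = 1.148

1.148


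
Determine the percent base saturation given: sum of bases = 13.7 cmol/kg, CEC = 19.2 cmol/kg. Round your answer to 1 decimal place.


Step 1: BS = 100 * (sum of bases) / CEC
Step 2: BS = 100 * 13.7 / 19.2
Step 3: BS = 71.4%

71.4


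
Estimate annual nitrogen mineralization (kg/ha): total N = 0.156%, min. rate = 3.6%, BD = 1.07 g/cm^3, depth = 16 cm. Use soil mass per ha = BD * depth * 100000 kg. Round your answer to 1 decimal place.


Step 1: Soil mass per ha = BD * depth * 100000 = 1.07 * 16 * 100000 = 1712000 kg
Step 2: Total N pool = soil mass * N%/100 = 1712000 * 0.156/100 = 2670.72 kg/ha
Step 3: N mineralized = N pool * rate%/100 = 2670.72 * 3.6/100 = 96.1 kg/ha/yr

96.1


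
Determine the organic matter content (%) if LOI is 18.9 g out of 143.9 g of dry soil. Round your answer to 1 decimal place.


Step 1: OM% = 100 * LOI / sample mass
Step 2: OM = 100 * 18.9 / 143.9
Step 3: OM = 13.1%

13.1


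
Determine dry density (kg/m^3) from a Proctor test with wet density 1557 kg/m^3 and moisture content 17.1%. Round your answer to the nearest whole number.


Step 1: Dry density = wet density / (1 + w/100)
Step 2: Dry density = 1557 / (1 + 17.1/100)
Step 3: Dry density = 1557 / 1.171
Step 4: Dry density = 1330 kg/m^3

1330


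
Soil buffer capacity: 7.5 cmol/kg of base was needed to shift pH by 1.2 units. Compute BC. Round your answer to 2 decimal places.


Step 1: BC = change in base / change in pH
Step 2: BC = 7.5 / 1.2
Step 3: BC = 6.25 cmol/(kg*pH unit)

6.25


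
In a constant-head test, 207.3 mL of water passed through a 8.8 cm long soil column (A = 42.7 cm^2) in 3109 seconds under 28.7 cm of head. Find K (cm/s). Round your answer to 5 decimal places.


Step 1: K = Q * L / (A * t * h)
Step 2: Numerator = 207.3 * 8.8 = 1824.24
Step 3: Denominator = 42.7 * 3109 * 28.7 = 3810048.41
Step 4: K = 1824.24 / 3810048.41 = 0.00048 cm/s

0.00048


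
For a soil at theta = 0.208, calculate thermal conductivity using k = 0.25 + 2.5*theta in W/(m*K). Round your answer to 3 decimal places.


Step 1: k = 0.25 + 2.5 * theta
Step 2: k = 0.25 + 2.5 * 0.208
Step 3: k = 0.25 + 0.52
Step 4: k = 0.77 W/(m*K)

0.77


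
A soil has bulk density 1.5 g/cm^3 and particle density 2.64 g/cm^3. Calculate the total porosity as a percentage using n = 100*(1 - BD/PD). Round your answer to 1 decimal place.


Step 1: Formula: n = 100 * (1 - BD / PD)
Step 2: n = 100 * (1 - 1.5 / 2.64)
Step 3: n = 100 * (1 - 0.56818)
Step 4: n = 43.2%

43.2


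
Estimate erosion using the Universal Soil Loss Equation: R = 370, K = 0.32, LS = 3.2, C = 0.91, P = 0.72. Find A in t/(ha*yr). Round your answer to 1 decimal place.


Step 1: A = R * K * LS * C * P
Step 2: R * K = 370 * 0.32 = 118.4
Step 3: (R*K) * LS = 118.4 * 3.2 = 378.88
Step 4: * C * P = 378.88 * 0.91 * 0.72 = 248.2
Step 5: A = 248.2 t/(ha*yr)

248.2


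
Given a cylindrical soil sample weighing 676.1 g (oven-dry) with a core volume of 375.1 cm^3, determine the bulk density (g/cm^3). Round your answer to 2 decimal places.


Step 1: Identify the formula: BD = dry mass / volume
Step 2: Substitute values: BD = 676.1 / 375.1
Step 3: BD = 1.8 g/cm^3

1.8


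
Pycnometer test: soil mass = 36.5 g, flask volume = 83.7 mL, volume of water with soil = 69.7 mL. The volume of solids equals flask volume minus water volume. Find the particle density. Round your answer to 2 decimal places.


Step 1: Volume of solids = flask volume - water volume with soil
Step 2: V_solids = 83.7 - 69.7 = 14.0 mL
Step 3: Particle density = mass / V_solids = 36.5 / 14.0 = 2.61 g/cm^3

2.61


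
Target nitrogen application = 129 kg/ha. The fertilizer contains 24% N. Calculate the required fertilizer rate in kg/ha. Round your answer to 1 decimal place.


Step 1: Fertilizer rate = target N / (N content / 100)
Step 2: Rate = 129 / (24 / 100)
Step 3: Rate = 129 / 0.24
Step 4: Rate = 537.5 kg/ha

537.5


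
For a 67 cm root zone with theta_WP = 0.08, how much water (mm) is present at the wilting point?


Step 1: Water (mm) = theta_WP * depth * 10
Step 2: Water = 0.08 * 67 * 10
Step 3: Water = 53.6 mm

53.6


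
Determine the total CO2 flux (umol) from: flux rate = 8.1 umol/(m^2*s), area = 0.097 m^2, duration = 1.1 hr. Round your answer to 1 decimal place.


Step 1: Convert time to seconds: 1.1 hr * 3600 = 3960.0 s
Step 2: Total = flux * area * time_s
Step 3: Total = 8.1 * 0.097 * 3960.0
Step 4: Total = 3111.4 umol

3111.4


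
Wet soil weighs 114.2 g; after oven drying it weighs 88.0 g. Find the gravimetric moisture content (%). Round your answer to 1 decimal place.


Step 1: Water mass = wet - dry = 114.2 - 88.0 = 26.2 g
Step 2: w = 100 * water mass / dry mass
Step 3: w = 100 * 26.2 / 88.0 = 29.8%

29.8


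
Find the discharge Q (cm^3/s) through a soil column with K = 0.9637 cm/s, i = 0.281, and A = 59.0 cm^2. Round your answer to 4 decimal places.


Step 1: Apply Darcy's law: Q = K * i * A
Step 2: Q = 0.9637 * 0.281 * 59.0
Step 3: Q = 15.9772 cm^3/s

15.9772


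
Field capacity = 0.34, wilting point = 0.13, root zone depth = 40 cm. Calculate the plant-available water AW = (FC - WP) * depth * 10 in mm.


Step 1: Available water = (FC - WP) * depth * 10
Step 2: AW = (0.34 - 0.13) * 40 * 10
Step 3: AW = 0.21 * 40 * 10
Step 4: AW = 84.0 mm

84.0


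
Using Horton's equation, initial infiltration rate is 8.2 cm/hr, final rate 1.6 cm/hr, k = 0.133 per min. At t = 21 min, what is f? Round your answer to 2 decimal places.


Step 1: f = fc + (f0 - fc) * exp(-k * t)
Step 2: exp(-0.133 * 21) = 0.061237
Step 3: f = 1.6 + (8.2 - 1.6) * 0.061237
Step 4: f = 1.6 + 6.6 * 0.061237
Step 5: f = 2.0 cm/hr

2.0


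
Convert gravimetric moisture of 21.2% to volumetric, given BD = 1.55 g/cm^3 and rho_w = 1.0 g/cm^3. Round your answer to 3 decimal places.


Step 1: theta = (w / 100) * BD / rho_w
Step 2: theta = (21.2 / 100) * 1.55 / 1.0
Step 3: theta = 0.212 * 1.55
Step 4: theta = 0.329

0.329


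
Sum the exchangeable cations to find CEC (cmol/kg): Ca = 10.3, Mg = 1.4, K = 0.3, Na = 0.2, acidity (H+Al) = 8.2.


Step 1: CEC = Ca + Mg + K + Na + (H+Al)
Step 2: CEC = 10.3 + 1.4 + 0.3 + 0.2 + 8.2
Step 3: CEC = 20.4 cmol/kg

20.4


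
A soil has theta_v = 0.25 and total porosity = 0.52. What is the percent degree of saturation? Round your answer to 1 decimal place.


Step 1: S = 100 * theta_v / n
Step 2: S = 100 * 0.25 / 0.52
Step 3: S = 48.1%

48.1


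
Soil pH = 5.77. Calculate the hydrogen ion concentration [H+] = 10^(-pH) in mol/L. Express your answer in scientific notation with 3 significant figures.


Step 1: [H+] = 10^(-pH)
Step 2: [H+] = 10^(-5.77)
Step 3: [H+] = 1.70e-06 mol/L

1.70e-06


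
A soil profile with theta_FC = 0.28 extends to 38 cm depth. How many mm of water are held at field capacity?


Step 1: Water (mm) = theta_FC * depth (cm) * 10
Step 2: Water = 0.28 * 38 * 10
Step 3: Water = 106.4 mm

106.4


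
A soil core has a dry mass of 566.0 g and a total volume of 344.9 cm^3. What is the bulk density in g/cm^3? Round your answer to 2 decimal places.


Step 1: Identify the formula: BD = dry mass / volume
Step 2: Substitute values: BD = 566.0 / 344.9
Step 3: BD = 1.64 g/cm^3

1.64


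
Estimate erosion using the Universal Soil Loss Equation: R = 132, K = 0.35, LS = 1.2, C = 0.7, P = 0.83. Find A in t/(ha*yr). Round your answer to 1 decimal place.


Step 1: A = R * K * LS * C * P
Step 2: R * K = 132 * 0.35 = 46.2
Step 3: (R*K) * LS = 46.2 * 1.2 = 55.44
Step 4: * C * P = 55.44 * 0.7 * 0.83 = 32.2
Step 5: A = 32.2 t/(ha*yr)

32.2


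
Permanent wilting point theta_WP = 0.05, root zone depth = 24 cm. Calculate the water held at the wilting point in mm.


Step 1: Water (mm) = theta_WP * depth * 10
Step 2: Water = 0.05 * 24 * 10
Step 3: Water = 12.0 mm

12.0


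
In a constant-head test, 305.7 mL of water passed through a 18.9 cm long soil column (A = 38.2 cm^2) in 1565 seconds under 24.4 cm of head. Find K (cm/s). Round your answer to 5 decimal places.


Step 1: K = Q * L / (A * t * h)
Step 2: Numerator = 305.7 * 18.9 = 5777.73
Step 3: Denominator = 38.2 * 1565 * 24.4 = 1458705.2
Step 4: K = 5777.73 / 1458705.2 = 0.00396 cm/s

0.00396


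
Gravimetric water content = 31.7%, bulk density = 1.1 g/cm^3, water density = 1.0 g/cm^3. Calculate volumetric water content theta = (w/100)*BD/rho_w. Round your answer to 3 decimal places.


Step 1: theta = (w / 100) * BD / rho_w
Step 2: theta = (31.7 / 100) * 1.1 / 1.0
Step 3: theta = 0.317 * 1.1
Step 4: theta = 0.349

0.349


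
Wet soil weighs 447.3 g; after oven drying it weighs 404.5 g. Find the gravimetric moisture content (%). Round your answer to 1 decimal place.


Step 1: Water mass = wet - dry = 447.3 - 404.5 = 42.8 g
Step 2: w = 100 * water mass / dry mass
Step 3: w = 100 * 42.8 / 404.5 = 10.6%

10.6


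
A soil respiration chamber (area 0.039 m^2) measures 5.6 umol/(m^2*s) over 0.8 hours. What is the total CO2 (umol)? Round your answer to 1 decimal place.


Step 1: Convert time to seconds: 0.8 hr * 3600 = 2880.0 s
Step 2: Total = flux * area * time_s
Step 3: Total = 5.6 * 0.039 * 2880.0
Step 4: Total = 629.0 umol

629.0


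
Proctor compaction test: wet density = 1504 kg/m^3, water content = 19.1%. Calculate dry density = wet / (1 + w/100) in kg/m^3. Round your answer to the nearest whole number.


Step 1: Dry density = wet density / (1 + w/100)
Step 2: Dry density = 1504 / (1 + 19.1/100)
Step 3: Dry density = 1504 / 1.191
Step 4: Dry density = 1263 kg/m^3

1263


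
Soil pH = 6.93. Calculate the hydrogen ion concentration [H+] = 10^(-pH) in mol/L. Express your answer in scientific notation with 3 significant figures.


Step 1: [H+] = 10^(-pH)
Step 2: [H+] = 10^(-6.93)
Step 3: [H+] = 1.17e-07 mol/L

1.17e-07


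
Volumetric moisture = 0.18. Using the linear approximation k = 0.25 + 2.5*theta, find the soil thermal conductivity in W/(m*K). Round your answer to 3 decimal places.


Step 1: k = 0.25 + 2.5 * theta
Step 2: k = 0.25 + 2.5 * 0.18
Step 3: k = 0.25 + 0.45
Step 4: k = 0.7 W/(m*K)

0.7


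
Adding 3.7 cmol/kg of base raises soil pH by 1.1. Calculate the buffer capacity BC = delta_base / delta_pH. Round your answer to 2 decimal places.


Step 1: BC = change in base / change in pH
Step 2: BC = 3.7 / 1.1
Step 3: BC = 3.36 cmol/(kg*pH unit)

3.36


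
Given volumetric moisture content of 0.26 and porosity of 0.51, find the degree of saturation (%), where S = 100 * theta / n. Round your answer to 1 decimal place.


Step 1: S = 100 * theta_v / n
Step 2: S = 100 * 0.26 / 0.51
Step 3: S = 51.0%

51.0


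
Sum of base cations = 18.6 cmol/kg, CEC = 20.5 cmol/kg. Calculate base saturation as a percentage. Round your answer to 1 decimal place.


Step 1: BS = 100 * (sum of bases) / CEC
Step 2: BS = 100 * 18.6 / 20.5
Step 3: BS = 90.7%

90.7


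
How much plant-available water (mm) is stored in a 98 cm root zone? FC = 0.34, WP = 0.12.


Step 1: Available water = (FC - WP) * depth * 10
Step 2: AW = (0.34 - 0.12) * 98 * 10
Step 3: AW = 0.22 * 98 * 10
Step 4: AW = 215.6 mm

215.6


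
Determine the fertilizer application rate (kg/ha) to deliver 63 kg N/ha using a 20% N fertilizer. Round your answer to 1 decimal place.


Step 1: Fertilizer rate = target N / (N content / 100)
Step 2: Rate = 63 / (20 / 100)
Step 3: Rate = 63 / 0.2
Step 4: Rate = 315.0 kg/ha

315.0


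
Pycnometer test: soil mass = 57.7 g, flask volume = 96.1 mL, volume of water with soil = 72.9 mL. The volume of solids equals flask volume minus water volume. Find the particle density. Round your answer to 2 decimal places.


Step 1: Volume of solids = flask volume - water volume with soil
Step 2: V_solids = 96.1 - 72.9 = 23.2 mL
Step 3: Particle density = mass / V_solids = 57.7 / 23.2 = 2.49 g/cm^3

2.49


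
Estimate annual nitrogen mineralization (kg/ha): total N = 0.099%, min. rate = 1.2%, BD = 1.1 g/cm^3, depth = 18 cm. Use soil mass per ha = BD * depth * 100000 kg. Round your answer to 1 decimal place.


Step 1: Soil mass per ha = BD * depth * 100000 = 1.1 * 18 * 100000 = 1980000 kg
Step 2: Total N pool = soil mass * N%/100 = 1980000 * 0.099/100 = 1960.2 kg/ha
Step 3: N mineralized = N pool * rate%/100 = 1960.2 * 1.2/100 = 23.5 kg/ha/yr

23.5


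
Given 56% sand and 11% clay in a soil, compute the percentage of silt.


Step 1: sand + silt + clay = 100%
Step 2: silt = 100 - sand - clay
Step 3: silt = 100 - 56 - 11
Step 4: silt = 33%

33


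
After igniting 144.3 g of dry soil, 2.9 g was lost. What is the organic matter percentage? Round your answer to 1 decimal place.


Step 1: OM% = 100 * LOI / sample mass
Step 2: OM = 100 * 2.9 / 144.3
Step 3: OM = 2.0%

2.0


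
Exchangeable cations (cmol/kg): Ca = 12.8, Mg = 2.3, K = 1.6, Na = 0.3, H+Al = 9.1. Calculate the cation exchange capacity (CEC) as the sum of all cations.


Step 1: CEC = Ca + Mg + K + Na + (H+Al)
Step 2: CEC = 12.8 + 2.3 + 1.6 + 0.3 + 9.1
Step 3: CEC = 26.1 cmol/kg

26.1


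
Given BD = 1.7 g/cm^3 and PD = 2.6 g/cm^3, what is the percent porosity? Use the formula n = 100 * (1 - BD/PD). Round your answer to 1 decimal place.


Step 1: Formula: n = 100 * (1 - BD / PD)
Step 2: n = 100 * (1 - 1.7 / 2.6)
Step 3: n = 100 * (1 - 0.65385)
Step 4: n = 34.6%

34.6


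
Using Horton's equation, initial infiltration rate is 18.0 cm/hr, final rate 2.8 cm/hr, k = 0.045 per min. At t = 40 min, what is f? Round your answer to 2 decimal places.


Step 1: f = fc + (f0 - fc) * exp(-k * t)
Step 2: exp(-0.045 * 40) = 0.165299
Step 3: f = 2.8 + (18.0 - 2.8) * 0.165299
Step 4: f = 2.8 + 15.2 * 0.165299
Step 5: f = 5.31 cm/hr

5.31


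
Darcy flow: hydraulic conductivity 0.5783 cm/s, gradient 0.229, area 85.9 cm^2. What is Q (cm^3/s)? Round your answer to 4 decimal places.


Step 1: Apply Darcy's law: Q = K * i * A
Step 2: Q = 0.5783 * 0.229 * 85.9
Step 3: Q = 11.3758 cm^3/s

11.3758


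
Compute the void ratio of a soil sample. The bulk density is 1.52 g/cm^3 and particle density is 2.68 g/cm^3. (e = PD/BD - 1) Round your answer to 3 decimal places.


Step 1: e = PD / BD - 1
Step 2: e = 2.68 / 1.52 - 1
Step 3: e = 1.76316 - 1
Step 4: e = 0.763

0.763


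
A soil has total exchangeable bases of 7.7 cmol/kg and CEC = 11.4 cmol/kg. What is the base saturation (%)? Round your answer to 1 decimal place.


Step 1: BS = 100 * (sum of bases) / CEC
Step 2: BS = 100 * 7.7 / 11.4
Step 3: BS = 67.5%

67.5


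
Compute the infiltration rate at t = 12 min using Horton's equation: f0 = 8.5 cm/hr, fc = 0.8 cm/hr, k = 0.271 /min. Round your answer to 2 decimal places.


Step 1: f = fc + (f0 - fc) * exp(-k * t)
Step 2: exp(-0.271 * 12) = 0.038697
Step 3: f = 0.8 + (8.5 - 0.8) * 0.038697
Step 4: f = 0.8 + 7.7 * 0.038697
Step 5: f = 1.1 cm/hr

1.1


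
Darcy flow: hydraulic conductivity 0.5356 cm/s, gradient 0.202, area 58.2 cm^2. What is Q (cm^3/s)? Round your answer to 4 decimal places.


Step 1: Apply Darcy's law: Q = K * i * A
Step 2: Q = 0.5356 * 0.202 * 58.2
Step 3: Q = 6.2967 cm^3/s

6.2967


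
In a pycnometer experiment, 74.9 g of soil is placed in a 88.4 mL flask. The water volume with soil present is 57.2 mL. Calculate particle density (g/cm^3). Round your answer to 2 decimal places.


Step 1: Volume of solids = flask volume - water volume with soil
Step 2: V_solids = 88.4 - 57.2 = 31.2 mL
Step 3: Particle density = mass / V_solids = 74.9 / 31.2 = 2.4 g/cm^3

2.4


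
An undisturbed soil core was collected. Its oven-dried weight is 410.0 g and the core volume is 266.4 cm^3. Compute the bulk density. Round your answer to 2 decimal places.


Step 1: Identify the formula: BD = dry mass / volume
Step 2: Substitute values: BD = 410.0 / 266.4
Step 3: BD = 1.54 g/cm^3

1.54


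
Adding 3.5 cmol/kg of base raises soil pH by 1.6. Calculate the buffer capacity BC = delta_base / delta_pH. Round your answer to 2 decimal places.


Step 1: BC = change in base / change in pH
Step 2: BC = 3.5 / 1.6
Step 3: BC = 2.19 cmol/(kg*pH unit)

2.19


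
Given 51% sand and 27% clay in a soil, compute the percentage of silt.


Step 1: sand + silt + clay = 100%
Step 2: silt = 100 - sand - clay
Step 3: silt = 100 - 51 - 27
Step 4: silt = 22%

22


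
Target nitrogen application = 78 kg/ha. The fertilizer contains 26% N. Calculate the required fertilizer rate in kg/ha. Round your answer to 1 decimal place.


Step 1: Fertilizer rate = target N / (N content / 100)
Step 2: Rate = 78 / (26 / 100)
Step 3: Rate = 78 / 0.26
Step 4: Rate = 300.0 kg/ha

300.0


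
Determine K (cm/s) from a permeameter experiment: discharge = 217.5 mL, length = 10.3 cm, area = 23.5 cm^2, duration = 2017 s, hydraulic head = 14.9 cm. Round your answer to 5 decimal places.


Step 1: K = Q * L / (A * t * h)
Step 2: Numerator = 217.5 * 10.3 = 2240.25
Step 3: Denominator = 23.5 * 2017 * 14.9 = 706252.55
Step 4: K = 2240.25 / 706252.55 = 0.00317 cm/s

0.00317


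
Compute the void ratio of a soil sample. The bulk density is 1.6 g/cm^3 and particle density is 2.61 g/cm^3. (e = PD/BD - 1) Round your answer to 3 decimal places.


Step 1: e = PD / BD - 1
Step 2: e = 2.61 / 1.6 - 1
Step 3: e = 1.63125 - 1
Step 4: e = 0.631

0.631


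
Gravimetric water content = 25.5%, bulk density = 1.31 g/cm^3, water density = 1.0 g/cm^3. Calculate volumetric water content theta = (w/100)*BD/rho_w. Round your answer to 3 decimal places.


Step 1: theta = (w / 100) * BD / rho_w
Step 2: theta = (25.5 / 100) * 1.31 / 1.0
Step 3: theta = 0.255 * 1.31
Step 4: theta = 0.334

0.334


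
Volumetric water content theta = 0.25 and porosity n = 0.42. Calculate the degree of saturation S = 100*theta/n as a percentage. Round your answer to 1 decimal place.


Step 1: S = 100 * theta_v / n
Step 2: S = 100 * 0.25 / 0.42
Step 3: S = 59.5%

59.5


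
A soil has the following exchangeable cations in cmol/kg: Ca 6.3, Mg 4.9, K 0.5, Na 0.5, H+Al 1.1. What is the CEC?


Step 1: CEC = Ca + Mg + K + Na + (H+Al)
Step 2: CEC = 6.3 + 4.9 + 0.5 + 0.5 + 1.1
Step 3: CEC = 13.3 cmol/kg

13.3


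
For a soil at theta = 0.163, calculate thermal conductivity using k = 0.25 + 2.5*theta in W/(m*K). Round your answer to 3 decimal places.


Step 1: k = 0.25 + 2.5 * theta
Step 2: k = 0.25 + 2.5 * 0.163
Step 3: k = 0.25 + 0.408
Step 4: k = 0.658 W/(m*K)

0.658


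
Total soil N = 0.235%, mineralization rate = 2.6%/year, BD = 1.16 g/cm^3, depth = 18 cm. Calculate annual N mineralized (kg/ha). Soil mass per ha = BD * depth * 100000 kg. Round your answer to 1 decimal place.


Step 1: Soil mass per ha = BD * depth * 100000 = 1.16 * 18 * 100000 = 2088000 kg
Step 2: Total N pool = soil mass * N%/100 = 2088000 * 0.235/100 = 4906.8 kg/ha
Step 3: N mineralized = N pool * rate%/100 = 4906.8 * 2.6/100 = 127.6 kg/ha/yr

127.6


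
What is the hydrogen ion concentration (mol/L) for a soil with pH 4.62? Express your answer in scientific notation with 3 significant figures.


Step 1: [H+] = 10^(-pH)
Step 2: [H+] = 10^(-4.62)
Step 3: [H+] = 2.40e-05 mol/L

2.40e-05


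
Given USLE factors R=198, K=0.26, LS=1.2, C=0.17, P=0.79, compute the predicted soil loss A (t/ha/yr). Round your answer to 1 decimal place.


Step 1: A = R * K * LS * C * P
Step 2: R * K = 198 * 0.26 = 51.48
Step 3: (R*K) * LS = 51.48 * 1.2 = 61.776
Step 4: * C * P = 61.776 * 0.17 * 0.79 = 8.3
Step 5: A = 8.3 t/(ha*yr)

8.3


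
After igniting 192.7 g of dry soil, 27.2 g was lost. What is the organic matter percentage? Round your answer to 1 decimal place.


Step 1: OM% = 100 * LOI / sample mass
Step 2: OM = 100 * 27.2 / 192.7
Step 3: OM = 14.1%

14.1


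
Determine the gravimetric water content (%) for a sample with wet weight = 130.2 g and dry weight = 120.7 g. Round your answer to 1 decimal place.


Step 1: Water mass = wet - dry = 130.2 - 120.7 = 9.5 g
Step 2: w = 100 * water mass / dry mass
Step 3: w = 100 * 9.5 / 120.7 = 7.9%

7.9


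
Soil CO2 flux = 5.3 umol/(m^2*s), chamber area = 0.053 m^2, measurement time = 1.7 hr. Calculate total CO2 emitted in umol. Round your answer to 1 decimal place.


Step 1: Convert time to seconds: 1.7 hr * 3600 = 6120.0 s
Step 2: Total = flux * area * time_s
Step 3: Total = 5.3 * 0.053 * 6120.0
Step 4: Total = 1719.1 umol

1719.1


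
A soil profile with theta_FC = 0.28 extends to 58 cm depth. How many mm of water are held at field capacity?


Step 1: Water (mm) = theta_FC * depth (cm) * 10
Step 2: Water = 0.28 * 58 * 10
Step 3: Water = 162.4 mm

162.4


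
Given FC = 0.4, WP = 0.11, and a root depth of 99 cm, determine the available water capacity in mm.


Step 1: Available water = (FC - WP) * depth * 10
Step 2: AW = (0.4 - 0.11) * 99 * 10
Step 3: AW = 0.29 * 99 * 10
Step 4: AW = 287.1 mm

287.1


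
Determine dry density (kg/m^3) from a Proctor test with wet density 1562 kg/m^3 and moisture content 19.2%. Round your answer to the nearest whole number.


Step 1: Dry density = wet density / (1 + w/100)
Step 2: Dry density = 1562 / (1 + 19.2/100)
Step 3: Dry density = 1562 / 1.192
Step 4: Dry density = 1310 kg/m^3

1310


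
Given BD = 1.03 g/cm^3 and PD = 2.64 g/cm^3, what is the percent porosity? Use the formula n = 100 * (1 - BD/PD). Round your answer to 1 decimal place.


Step 1: Formula: n = 100 * (1 - BD / PD)
Step 2: n = 100 * (1 - 1.03 / 2.64)
Step 3: n = 100 * (1 - 0.39015)
Step 4: n = 61.0%

61.0


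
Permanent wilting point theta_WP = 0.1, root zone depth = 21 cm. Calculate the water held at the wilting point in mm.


Step 1: Water (mm) = theta_WP * depth * 10
Step 2: Water = 0.1 * 21 * 10
Step 3: Water = 21.0 mm

21.0


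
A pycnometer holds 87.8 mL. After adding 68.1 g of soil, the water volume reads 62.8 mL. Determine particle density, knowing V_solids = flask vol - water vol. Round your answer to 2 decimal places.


Step 1: Volume of solids = flask volume - water volume with soil
Step 2: V_solids = 87.8 - 62.8 = 25.0 mL
Step 3: Particle density = mass / V_solids = 68.1 / 25.0 = 2.72 g/cm^3

2.72


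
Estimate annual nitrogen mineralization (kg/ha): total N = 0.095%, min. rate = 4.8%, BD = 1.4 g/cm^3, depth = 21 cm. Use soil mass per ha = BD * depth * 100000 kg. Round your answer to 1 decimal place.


Step 1: Soil mass per ha = BD * depth * 100000 = 1.4 * 21 * 100000 = 2940000 kg
Step 2: Total N pool = soil mass * N%/100 = 2940000 * 0.095/100 = 2793.0 kg/ha
Step 3: N mineralized = N pool * rate%/100 = 2793.0 * 4.8/100 = 134.1 kg/ha/yr

134.1


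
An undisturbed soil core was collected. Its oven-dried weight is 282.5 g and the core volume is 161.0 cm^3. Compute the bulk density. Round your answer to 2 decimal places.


Step 1: Identify the formula: BD = dry mass / volume
Step 2: Substitute values: BD = 282.5 / 161.0
Step 3: BD = 1.75 g/cm^3

1.75


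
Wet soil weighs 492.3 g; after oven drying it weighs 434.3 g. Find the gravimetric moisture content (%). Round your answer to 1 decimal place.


Step 1: Water mass = wet - dry = 492.3 - 434.3 = 58.0 g
Step 2: w = 100 * water mass / dry mass
Step 3: w = 100 * 58.0 / 434.3 = 13.4%

13.4


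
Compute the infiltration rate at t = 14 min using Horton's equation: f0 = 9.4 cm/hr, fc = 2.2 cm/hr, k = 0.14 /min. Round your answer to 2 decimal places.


Step 1: f = fc + (f0 - fc) * exp(-k * t)
Step 2: exp(-0.14 * 14) = 0.140858
Step 3: f = 2.2 + (9.4 - 2.2) * 0.140858
Step 4: f = 2.2 + 7.2 * 0.140858
Step 5: f = 3.21 cm/hr

3.21


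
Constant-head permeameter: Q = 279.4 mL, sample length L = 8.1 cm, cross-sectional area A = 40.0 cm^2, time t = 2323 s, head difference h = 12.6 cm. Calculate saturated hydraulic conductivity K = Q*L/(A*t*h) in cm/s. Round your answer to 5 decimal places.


Step 1: K = Q * L / (A * t * h)
Step 2: Numerator = 279.4 * 8.1 = 2263.14
Step 3: Denominator = 40.0 * 2323 * 12.6 = 1170792.0
Step 4: K = 2263.14 / 1170792.0 = 0.00193 cm/s

0.00193


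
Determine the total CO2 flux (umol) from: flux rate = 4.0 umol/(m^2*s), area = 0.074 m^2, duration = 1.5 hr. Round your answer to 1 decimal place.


Step 1: Convert time to seconds: 1.5 hr * 3600 = 5400.0 s
Step 2: Total = flux * area * time_s
Step 3: Total = 4.0 * 0.074 * 5400.0
Step 4: Total = 1598.4 umol

1598.4


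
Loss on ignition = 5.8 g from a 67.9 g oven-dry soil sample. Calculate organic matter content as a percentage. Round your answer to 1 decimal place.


Step 1: OM% = 100 * LOI / sample mass
Step 2: OM = 100 * 5.8 / 67.9
Step 3: OM = 8.5%

8.5


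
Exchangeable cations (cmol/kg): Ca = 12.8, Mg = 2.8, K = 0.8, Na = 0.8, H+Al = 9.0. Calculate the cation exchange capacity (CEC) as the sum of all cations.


Step 1: CEC = Ca + Mg + K + Na + (H+Al)
Step 2: CEC = 12.8 + 2.8 + 0.8 + 0.8 + 9.0
Step 3: CEC = 26.2 cmol/kg

26.2


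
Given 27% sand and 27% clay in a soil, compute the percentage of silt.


Step 1: sand + silt + clay = 100%
Step 2: silt = 100 - sand - clay
Step 3: silt = 100 - 27 - 27
Step 4: silt = 46%

46


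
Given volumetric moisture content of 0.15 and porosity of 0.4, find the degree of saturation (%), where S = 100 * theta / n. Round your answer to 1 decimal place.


Step 1: S = 100 * theta_v / n
Step 2: S = 100 * 0.15 / 0.4
Step 3: S = 37.5%

37.5


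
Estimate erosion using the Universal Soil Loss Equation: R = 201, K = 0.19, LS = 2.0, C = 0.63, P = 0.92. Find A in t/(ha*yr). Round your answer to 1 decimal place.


Step 1: A = R * K * LS * C * P
Step 2: R * K = 201 * 0.19 = 38.19
Step 3: (R*K) * LS = 38.19 * 2.0 = 76.38
Step 4: * C * P = 76.38 * 0.63 * 0.92 = 44.3
Step 5: A = 44.3 t/(ha*yr)

44.3


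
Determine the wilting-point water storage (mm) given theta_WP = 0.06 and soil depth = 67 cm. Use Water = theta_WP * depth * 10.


Step 1: Water (mm) = theta_WP * depth * 10
Step 2: Water = 0.06 * 67 * 10
Step 3: Water = 40.2 mm

40.2


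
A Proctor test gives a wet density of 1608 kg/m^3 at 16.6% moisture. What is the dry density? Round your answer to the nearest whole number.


Step 1: Dry density = wet density / (1 + w/100)
Step 2: Dry density = 1608 / (1 + 16.6/100)
Step 3: Dry density = 1608 / 1.166
Step 4: Dry density = 1379 kg/m^3

1379


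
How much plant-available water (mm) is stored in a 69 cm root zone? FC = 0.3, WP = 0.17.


Step 1: Available water = (FC - WP) * depth * 10
Step 2: AW = (0.3 - 0.17) * 69 * 10
Step 3: AW = 0.13 * 69 * 10
Step 4: AW = 89.7 mm

89.7


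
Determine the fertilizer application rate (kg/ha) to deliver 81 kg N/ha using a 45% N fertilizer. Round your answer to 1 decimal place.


Step 1: Fertilizer rate = target N / (N content / 100)
Step 2: Rate = 81 / (45 / 100)
Step 3: Rate = 81 / 0.45
Step 4: Rate = 180.0 kg/ha

180.0


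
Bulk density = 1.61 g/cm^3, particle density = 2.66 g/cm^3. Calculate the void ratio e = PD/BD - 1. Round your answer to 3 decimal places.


Step 1: e = PD / BD - 1
Step 2: e = 2.66 / 1.61 - 1
Step 3: e = 1.65217 - 1
Step 4: e = 0.652

0.652


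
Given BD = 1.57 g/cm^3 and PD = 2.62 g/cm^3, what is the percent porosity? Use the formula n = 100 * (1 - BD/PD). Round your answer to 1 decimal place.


Step 1: Formula: n = 100 * (1 - BD / PD)
Step 2: n = 100 * (1 - 1.57 / 2.62)
Step 3: n = 100 * (1 - 0.59924)
Step 4: n = 40.1%

40.1


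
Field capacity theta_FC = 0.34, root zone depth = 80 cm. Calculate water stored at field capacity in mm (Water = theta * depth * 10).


Step 1: Water (mm) = theta_FC * depth (cm) * 10
Step 2: Water = 0.34 * 80 * 10
Step 3: Water = 272.0 mm

272.0


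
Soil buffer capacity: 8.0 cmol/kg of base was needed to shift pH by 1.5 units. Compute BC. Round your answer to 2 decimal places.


Step 1: BC = change in base / change in pH
Step 2: BC = 8.0 / 1.5
Step 3: BC = 5.33 cmol/(kg*pH unit)

5.33


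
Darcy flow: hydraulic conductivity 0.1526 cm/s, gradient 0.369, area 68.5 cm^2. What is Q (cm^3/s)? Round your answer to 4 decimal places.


Step 1: Apply Darcy's law: Q = K * i * A
Step 2: Q = 0.1526 * 0.369 * 68.5
Step 3: Q = 3.8572 cm^3/s

3.8572


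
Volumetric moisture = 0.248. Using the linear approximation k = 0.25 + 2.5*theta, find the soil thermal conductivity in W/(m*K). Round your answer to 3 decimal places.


Step 1: k = 0.25 + 2.5 * theta
Step 2: k = 0.25 + 2.5 * 0.248
Step 3: k = 0.25 + 0.62
Step 4: k = 0.87 W/(m*K)

0.87


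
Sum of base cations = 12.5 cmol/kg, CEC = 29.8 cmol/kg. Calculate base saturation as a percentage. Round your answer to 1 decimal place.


Step 1: BS = 100 * (sum of bases) / CEC
Step 2: BS = 100 * 12.5 / 29.8
Step 3: BS = 41.9%

41.9


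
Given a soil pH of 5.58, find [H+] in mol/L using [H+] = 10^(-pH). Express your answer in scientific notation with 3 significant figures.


Step 1: [H+] = 10^(-pH)
Step 2: [H+] = 10^(-5.58)
Step 3: [H+] = 2.63e-06 mol/L

2.63e-06


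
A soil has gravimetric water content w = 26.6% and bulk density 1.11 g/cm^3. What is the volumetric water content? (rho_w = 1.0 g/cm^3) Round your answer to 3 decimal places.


Step 1: theta = (w / 100) * BD / rho_w
Step 2: theta = (26.6 / 100) * 1.11 / 1.0
Step 3: theta = 0.266 * 1.11
Step 4: theta = 0.295

0.295


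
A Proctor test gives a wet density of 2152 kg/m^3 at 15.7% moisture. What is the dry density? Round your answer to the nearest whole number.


Step 1: Dry density = wet density / (1 + w/100)
Step 2: Dry density = 2152 / (1 + 15.7/100)
Step 3: Dry density = 2152 / 1.157
Step 4: Dry density = 1860 kg/m^3

1860


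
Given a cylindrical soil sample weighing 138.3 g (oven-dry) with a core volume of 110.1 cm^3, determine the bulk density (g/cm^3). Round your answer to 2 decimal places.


Step 1: Identify the formula: BD = dry mass / volume
Step 2: Substitute values: BD = 138.3 / 110.1
Step 3: BD = 1.26 g/cm^3

1.26


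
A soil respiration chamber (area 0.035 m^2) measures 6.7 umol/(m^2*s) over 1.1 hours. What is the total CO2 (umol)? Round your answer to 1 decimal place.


Step 1: Convert time to seconds: 1.1 hr * 3600 = 3960.0 s
Step 2: Total = flux * area * time_s
Step 3: Total = 6.7 * 0.035 * 3960.0
Step 4: Total = 928.6 umol

928.6


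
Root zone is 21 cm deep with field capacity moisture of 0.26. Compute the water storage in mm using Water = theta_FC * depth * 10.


Step 1: Water (mm) = theta_FC * depth (cm) * 10
Step 2: Water = 0.26 * 21 * 10
Step 3: Water = 54.6 mm

54.6


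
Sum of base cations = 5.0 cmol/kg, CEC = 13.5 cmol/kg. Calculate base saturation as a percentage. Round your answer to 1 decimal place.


Step 1: BS = 100 * (sum of bases) / CEC
Step 2: BS = 100 * 5.0 / 13.5
Step 3: BS = 37.0%

37.0


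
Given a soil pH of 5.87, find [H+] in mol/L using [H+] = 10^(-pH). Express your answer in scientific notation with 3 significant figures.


Step 1: [H+] = 10^(-pH)
Step 2: [H+] = 10^(-5.87)
Step 3: [H+] = 1.35e-06 mol/L

1.35e-06


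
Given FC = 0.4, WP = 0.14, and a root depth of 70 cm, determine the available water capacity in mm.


Step 1: Available water = (FC - WP) * depth * 10
Step 2: AW = (0.4 - 0.14) * 70 * 10
Step 3: AW = 0.26 * 70 * 10
Step 4: AW = 182.0 mm

182.0


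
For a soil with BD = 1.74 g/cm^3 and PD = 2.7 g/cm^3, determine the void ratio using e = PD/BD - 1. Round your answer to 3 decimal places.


Step 1: e = PD / BD - 1
Step 2: e = 2.7 / 1.74 - 1
Step 3: e = 1.55172 - 1
Step 4: e = 0.552

0.552


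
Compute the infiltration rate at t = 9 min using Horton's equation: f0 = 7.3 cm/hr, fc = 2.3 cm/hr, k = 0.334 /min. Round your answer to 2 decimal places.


Step 1: f = fc + (f0 - fc) * exp(-k * t)
Step 2: exp(-0.334 * 9) = 0.049489
Step 3: f = 2.3 + (7.3 - 2.3) * 0.049489
Step 4: f = 2.3 + 5.0 * 0.049489
Step 5: f = 2.55 cm/hr

2.55


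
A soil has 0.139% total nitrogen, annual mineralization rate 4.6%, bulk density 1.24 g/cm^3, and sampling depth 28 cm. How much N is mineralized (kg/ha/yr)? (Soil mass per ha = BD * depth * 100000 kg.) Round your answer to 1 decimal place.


Step 1: Soil mass per ha = BD * depth * 100000 = 1.24 * 28 * 100000 = 3472000 kg
Step 2: Total N pool = soil mass * N%/100 = 3472000 * 0.139/100 = 4826.08 kg/ha
Step 3: N mineralized = N pool * rate%/100 = 4826.08 * 4.6/100 = 222.0 kg/ha/yr

222.0


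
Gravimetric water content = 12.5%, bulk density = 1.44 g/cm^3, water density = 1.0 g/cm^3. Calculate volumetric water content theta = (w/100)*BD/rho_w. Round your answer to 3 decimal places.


Step 1: theta = (w / 100) * BD / rho_w
Step 2: theta = (12.5 / 100) * 1.44 / 1.0
Step 3: theta = 0.125 * 1.44
Step 4: theta = 0.18

0.18


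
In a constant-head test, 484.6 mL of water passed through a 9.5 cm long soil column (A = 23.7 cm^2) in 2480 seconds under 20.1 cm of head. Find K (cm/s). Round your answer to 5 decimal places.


Step 1: K = Q * L / (A * t * h)
Step 2: Numerator = 484.6 * 9.5 = 4603.7
Step 3: Denominator = 23.7 * 2480 * 20.1 = 1181397.6
Step 4: K = 4603.7 / 1181397.6 = 0.0039 cm/s

0.0039


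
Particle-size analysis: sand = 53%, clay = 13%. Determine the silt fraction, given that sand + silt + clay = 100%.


Step 1: sand + silt + clay = 100%
Step 2: silt = 100 - sand - clay
Step 3: silt = 100 - 53 - 13
Step 4: silt = 34%

34


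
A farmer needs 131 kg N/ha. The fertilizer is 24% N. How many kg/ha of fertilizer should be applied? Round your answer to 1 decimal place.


Step 1: Fertilizer rate = target N / (N content / 100)
Step 2: Rate = 131 / (24 / 100)
Step 3: Rate = 131 / 0.24
Step 4: Rate = 545.8 kg/ha

545.8


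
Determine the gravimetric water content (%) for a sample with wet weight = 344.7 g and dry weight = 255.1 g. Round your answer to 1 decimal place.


Step 1: Water mass = wet - dry = 344.7 - 255.1 = 89.6 g
Step 2: w = 100 * water mass / dry mass
Step 3: w = 100 * 89.6 / 255.1 = 35.1%

35.1


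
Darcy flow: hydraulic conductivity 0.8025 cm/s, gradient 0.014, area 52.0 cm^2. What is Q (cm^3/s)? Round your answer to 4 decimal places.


Step 1: Apply Darcy's law: Q = K * i * A
Step 2: Q = 0.8025 * 0.014 * 52.0
Step 3: Q = 0.5842 cm^3/s

0.5842


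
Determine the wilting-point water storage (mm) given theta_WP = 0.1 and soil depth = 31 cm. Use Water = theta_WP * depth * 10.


Step 1: Water (mm) = theta_WP * depth * 10
Step 2: Water = 0.1 * 31 * 10
Step 3: Water = 31.0 mm

31.0


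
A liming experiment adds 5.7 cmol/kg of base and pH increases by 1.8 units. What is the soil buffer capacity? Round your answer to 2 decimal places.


Step 1: BC = change in base / change in pH
Step 2: BC = 5.7 / 1.8
Step 3: BC = 3.17 cmol/(kg*pH unit)

3.17
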